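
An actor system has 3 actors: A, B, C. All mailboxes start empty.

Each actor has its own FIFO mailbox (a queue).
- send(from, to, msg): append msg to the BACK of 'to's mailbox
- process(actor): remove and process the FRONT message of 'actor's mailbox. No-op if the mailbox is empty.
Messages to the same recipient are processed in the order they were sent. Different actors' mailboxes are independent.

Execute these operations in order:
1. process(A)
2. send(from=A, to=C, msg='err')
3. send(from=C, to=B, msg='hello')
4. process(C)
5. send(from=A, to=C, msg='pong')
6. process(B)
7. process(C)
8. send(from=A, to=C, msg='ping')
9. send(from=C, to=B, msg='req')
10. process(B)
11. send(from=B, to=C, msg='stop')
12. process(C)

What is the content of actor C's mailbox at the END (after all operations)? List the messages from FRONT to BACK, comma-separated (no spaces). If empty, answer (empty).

Answer: stop

Derivation:
After 1 (process(A)): A:[] B:[] C:[]
After 2 (send(from=A, to=C, msg='err')): A:[] B:[] C:[err]
After 3 (send(from=C, to=B, msg='hello')): A:[] B:[hello] C:[err]
After 4 (process(C)): A:[] B:[hello] C:[]
After 5 (send(from=A, to=C, msg='pong')): A:[] B:[hello] C:[pong]
After 6 (process(B)): A:[] B:[] C:[pong]
After 7 (process(C)): A:[] B:[] C:[]
After 8 (send(from=A, to=C, msg='ping')): A:[] B:[] C:[ping]
After 9 (send(from=C, to=B, msg='req')): A:[] B:[req] C:[ping]
After 10 (process(B)): A:[] B:[] C:[ping]
After 11 (send(from=B, to=C, msg='stop')): A:[] B:[] C:[ping,stop]
After 12 (process(C)): A:[] B:[] C:[stop]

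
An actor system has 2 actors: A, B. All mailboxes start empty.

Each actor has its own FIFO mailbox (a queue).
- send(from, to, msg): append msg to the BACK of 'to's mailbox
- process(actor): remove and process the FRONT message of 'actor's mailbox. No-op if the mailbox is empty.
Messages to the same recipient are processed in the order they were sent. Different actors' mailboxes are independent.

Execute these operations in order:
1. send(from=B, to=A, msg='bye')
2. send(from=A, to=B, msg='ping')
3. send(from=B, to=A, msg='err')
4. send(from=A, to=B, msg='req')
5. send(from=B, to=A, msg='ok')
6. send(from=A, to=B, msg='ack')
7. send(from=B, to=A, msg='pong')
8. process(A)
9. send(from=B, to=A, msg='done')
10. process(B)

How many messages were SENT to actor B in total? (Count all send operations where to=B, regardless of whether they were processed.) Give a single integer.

Answer: 3

Derivation:
After 1 (send(from=B, to=A, msg='bye')): A:[bye] B:[]
After 2 (send(from=A, to=B, msg='ping')): A:[bye] B:[ping]
After 3 (send(from=B, to=A, msg='err')): A:[bye,err] B:[ping]
After 4 (send(from=A, to=B, msg='req')): A:[bye,err] B:[ping,req]
After 5 (send(from=B, to=A, msg='ok')): A:[bye,err,ok] B:[ping,req]
After 6 (send(from=A, to=B, msg='ack')): A:[bye,err,ok] B:[ping,req,ack]
After 7 (send(from=B, to=A, msg='pong')): A:[bye,err,ok,pong] B:[ping,req,ack]
After 8 (process(A)): A:[err,ok,pong] B:[ping,req,ack]
After 9 (send(from=B, to=A, msg='done')): A:[err,ok,pong,done] B:[ping,req,ack]
After 10 (process(B)): A:[err,ok,pong,done] B:[req,ack]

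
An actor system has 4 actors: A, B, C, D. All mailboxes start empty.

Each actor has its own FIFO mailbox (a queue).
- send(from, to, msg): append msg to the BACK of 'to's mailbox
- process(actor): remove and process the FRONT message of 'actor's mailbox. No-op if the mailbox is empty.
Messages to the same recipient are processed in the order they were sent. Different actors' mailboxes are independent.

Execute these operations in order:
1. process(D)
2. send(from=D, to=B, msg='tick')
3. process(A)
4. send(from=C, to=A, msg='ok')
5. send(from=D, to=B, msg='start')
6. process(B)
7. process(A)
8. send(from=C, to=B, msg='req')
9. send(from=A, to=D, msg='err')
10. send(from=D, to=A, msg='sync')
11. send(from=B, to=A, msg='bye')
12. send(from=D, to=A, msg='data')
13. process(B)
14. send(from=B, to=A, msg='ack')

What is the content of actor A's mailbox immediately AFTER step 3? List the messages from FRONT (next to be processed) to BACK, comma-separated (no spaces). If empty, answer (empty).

After 1 (process(D)): A:[] B:[] C:[] D:[]
After 2 (send(from=D, to=B, msg='tick')): A:[] B:[tick] C:[] D:[]
After 3 (process(A)): A:[] B:[tick] C:[] D:[]

(empty)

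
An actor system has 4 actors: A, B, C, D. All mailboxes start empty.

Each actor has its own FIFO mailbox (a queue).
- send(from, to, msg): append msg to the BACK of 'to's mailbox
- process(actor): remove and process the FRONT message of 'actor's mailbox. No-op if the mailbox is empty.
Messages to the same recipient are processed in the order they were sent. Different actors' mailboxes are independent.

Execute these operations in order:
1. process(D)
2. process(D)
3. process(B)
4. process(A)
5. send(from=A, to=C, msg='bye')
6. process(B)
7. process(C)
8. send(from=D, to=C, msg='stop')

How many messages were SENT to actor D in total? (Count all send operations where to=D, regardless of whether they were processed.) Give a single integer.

After 1 (process(D)): A:[] B:[] C:[] D:[]
After 2 (process(D)): A:[] B:[] C:[] D:[]
After 3 (process(B)): A:[] B:[] C:[] D:[]
After 4 (process(A)): A:[] B:[] C:[] D:[]
After 5 (send(from=A, to=C, msg='bye')): A:[] B:[] C:[bye] D:[]
After 6 (process(B)): A:[] B:[] C:[bye] D:[]
After 7 (process(C)): A:[] B:[] C:[] D:[]
After 8 (send(from=D, to=C, msg='stop')): A:[] B:[] C:[stop] D:[]

Answer: 0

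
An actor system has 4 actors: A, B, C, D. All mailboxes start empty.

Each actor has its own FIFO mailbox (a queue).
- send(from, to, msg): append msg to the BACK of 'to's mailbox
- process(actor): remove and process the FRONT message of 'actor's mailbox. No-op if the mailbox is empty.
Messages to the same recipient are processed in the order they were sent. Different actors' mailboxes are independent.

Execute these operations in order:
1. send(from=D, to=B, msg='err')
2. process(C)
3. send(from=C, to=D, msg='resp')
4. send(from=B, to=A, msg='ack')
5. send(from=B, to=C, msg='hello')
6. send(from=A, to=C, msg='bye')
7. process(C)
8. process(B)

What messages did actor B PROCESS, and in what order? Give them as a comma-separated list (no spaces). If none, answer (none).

After 1 (send(from=D, to=B, msg='err')): A:[] B:[err] C:[] D:[]
After 2 (process(C)): A:[] B:[err] C:[] D:[]
After 3 (send(from=C, to=D, msg='resp')): A:[] B:[err] C:[] D:[resp]
After 4 (send(from=B, to=A, msg='ack')): A:[ack] B:[err] C:[] D:[resp]
After 5 (send(from=B, to=C, msg='hello')): A:[ack] B:[err] C:[hello] D:[resp]
After 6 (send(from=A, to=C, msg='bye')): A:[ack] B:[err] C:[hello,bye] D:[resp]
After 7 (process(C)): A:[ack] B:[err] C:[bye] D:[resp]
After 8 (process(B)): A:[ack] B:[] C:[bye] D:[resp]

Answer: err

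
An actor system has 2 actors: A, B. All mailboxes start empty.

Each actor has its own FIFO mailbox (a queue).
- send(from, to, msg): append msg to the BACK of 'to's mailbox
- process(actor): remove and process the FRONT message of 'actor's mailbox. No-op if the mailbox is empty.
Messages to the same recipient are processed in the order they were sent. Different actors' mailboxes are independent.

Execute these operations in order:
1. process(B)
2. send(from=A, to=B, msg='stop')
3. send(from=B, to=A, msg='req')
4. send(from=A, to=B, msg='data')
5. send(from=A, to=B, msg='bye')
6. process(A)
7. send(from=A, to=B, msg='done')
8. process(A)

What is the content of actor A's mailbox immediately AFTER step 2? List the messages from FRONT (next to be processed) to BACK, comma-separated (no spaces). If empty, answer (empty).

After 1 (process(B)): A:[] B:[]
After 2 (send(from=A, to=B, msg='stop')): A:[] B:[stop]

(empty)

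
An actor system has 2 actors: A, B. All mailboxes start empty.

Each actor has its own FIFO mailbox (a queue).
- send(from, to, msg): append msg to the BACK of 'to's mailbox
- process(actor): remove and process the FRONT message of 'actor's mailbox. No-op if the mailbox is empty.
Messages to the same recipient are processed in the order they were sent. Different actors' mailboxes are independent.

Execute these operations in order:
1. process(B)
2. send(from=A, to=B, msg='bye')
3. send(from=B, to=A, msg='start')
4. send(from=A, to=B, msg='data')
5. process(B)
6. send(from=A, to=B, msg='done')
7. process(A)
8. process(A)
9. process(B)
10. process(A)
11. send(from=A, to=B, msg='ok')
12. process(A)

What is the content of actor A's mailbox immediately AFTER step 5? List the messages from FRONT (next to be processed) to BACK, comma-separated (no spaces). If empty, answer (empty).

After 1 (process(B)): A:[] B:[]
After 2 (send(from=A, to=B, msg='bye')): A:[] B:[bye]
After 3 (send(from=B, to=A, msg='start')): A:[start] B:[bye]
After 4 (send(from=A, to=B, msg='data')): A:[start] B:[bye,data]
After 5 (process(B)): A:[start] B:[data]

start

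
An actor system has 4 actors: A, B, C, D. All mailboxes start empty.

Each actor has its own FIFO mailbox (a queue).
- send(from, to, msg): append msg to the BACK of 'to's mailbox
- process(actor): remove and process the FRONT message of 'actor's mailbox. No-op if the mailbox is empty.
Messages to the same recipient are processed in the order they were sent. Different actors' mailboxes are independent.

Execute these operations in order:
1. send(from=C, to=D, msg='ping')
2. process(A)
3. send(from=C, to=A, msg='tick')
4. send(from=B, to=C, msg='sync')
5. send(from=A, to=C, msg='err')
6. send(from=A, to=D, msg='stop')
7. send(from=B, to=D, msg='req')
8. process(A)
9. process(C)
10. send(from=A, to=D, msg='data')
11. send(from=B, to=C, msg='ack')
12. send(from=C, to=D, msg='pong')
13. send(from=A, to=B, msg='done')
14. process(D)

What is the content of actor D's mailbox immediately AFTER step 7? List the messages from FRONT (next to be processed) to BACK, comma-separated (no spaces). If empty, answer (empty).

After 1 (send(from=C, to=D, msg='ping')): A:[] B:[] C:[] D:[ping]
After 2 (process(A)): A:[] B:[] C:[] D:[ping]
After 3 (send(from=C, to=A, msg='tick')): A:[tick] B:[] C:[] D:[ping]
After 4 (send(from=B, to=C, msg='sync')): A:[tick] B:[] C:[sync] D:[ping]
After 5 (send(from=A, to=C, msg='err')): A:[tick] B:[] C:[sync,err] D:[ping]
After 6 (send(from=A, to=D, msg='stop')): A:[tick] B:[] C:[sync,err] D:[ping,stop]
After 7 (send(from=B, to=D, msg='req')): A:[tick] B:[] C:[sync,err] D:[ping,stop,req]

ping,stop,req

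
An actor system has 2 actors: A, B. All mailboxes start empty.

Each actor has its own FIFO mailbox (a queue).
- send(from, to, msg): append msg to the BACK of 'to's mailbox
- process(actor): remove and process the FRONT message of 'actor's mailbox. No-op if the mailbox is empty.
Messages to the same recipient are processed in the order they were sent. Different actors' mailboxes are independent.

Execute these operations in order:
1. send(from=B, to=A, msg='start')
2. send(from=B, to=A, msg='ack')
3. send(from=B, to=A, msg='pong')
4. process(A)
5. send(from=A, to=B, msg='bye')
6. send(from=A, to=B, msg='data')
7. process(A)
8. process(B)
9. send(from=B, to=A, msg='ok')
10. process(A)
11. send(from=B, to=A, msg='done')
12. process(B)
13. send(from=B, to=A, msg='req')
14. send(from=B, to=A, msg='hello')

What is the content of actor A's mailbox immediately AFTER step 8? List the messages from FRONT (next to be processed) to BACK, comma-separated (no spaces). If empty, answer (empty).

After 1 (send(from=B, to=A, msg='start')): A:[start] B:[]
After 2 (send(from=B, to=A, msg='ack')): A:[start,ack] B:[]
After 3 (send(from=B, to=A, msg='pong')): A:[start,ack,pong] B:[]
After 4 (process(A)): A:[ack,pong] B:[]
After 5 (send(from=A, to=B, msg='bye')): A:[ack,pong] B:[bye]
After 6 (send(from=A, to=B, msg='data')): A:[ack,pong] B:[bye,data]
After 7 (process(A)): A:[pong] B:[bye,data]
After 8 (process(B)): A:[pong] B:[data]

pong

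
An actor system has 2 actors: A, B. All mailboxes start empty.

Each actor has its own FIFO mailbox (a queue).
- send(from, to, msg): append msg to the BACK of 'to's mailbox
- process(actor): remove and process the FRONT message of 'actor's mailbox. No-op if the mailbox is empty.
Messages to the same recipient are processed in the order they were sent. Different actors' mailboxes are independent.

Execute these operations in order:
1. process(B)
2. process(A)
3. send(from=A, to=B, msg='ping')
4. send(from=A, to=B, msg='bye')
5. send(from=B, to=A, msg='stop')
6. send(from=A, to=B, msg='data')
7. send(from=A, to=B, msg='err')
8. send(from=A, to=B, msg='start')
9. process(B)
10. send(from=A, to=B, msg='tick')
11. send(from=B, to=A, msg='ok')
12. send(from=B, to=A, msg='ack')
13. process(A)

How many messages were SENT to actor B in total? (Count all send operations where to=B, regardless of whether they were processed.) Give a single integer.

After 1 (process(B)): A:[] B:[]
After 2 (process(A)): A:[] B:[]
After 3 (send(from=A, to=B, msg='ping')): A:[] B:[ping]
After 4 (send(from=A, to=B, msg='bye')): A:[] B:[ping,bye]
After 5 (send(from=B, to=A, msg='stop')): A:[stop] B:[ping,bye]
After 6 (send(from=A, to=B, msg='data')): A:[stop] B:[ping,bye,data]
After 7 (send(from=A, to=B, msg='err')): A:[stop] B:[ping,bye,data,err]
After 8 (send(from=A, to=B, msg='start')): A:[stop] B:[ping,bye,data,err,start]
After 9 (process(B)): A:[stop] B:[bye,data,err,start]
After 10 (send(from=A, to=B, msg='tick')): A:[stop] B:[bye,data,err,start,tick]
After 11 (send(from=B, to=A, msg='ok')): A:[stop,ok] B:[bye,data,err,start,tick]
After 12 (send(from=B, to=A, msg='ack')): A:[stop,ok,ack] B:[bye,data,err,start,tick]
After 13 (process(A)): A:[ok,ack] B:[bye,data,err,start,tick]

Answer: 6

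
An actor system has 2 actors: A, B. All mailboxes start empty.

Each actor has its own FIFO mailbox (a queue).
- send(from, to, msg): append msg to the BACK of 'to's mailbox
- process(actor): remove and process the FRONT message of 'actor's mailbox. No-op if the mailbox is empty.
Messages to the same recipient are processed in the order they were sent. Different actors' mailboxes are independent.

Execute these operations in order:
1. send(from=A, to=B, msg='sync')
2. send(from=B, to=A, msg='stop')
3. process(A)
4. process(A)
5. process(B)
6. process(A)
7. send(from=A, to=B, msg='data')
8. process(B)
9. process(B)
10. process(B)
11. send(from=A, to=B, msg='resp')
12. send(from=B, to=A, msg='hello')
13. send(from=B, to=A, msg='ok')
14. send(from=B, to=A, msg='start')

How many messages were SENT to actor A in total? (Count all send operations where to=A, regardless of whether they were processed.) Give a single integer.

After 1 (send(from=A, to=B, msg='sync')): A:[] B:[sync]
After 2 (send(from=B, to=A, msg='stop')): A:[stop] B:[sync]
After 3 (process(A)): A:[] B:[sync]
After 4 (process(A)): A:[] B:[sync]
After 5 (process(B)): A:[] B:[]
After 6 (process(A)): A:[] B:[]
After 7 (send(from=A, to=B, msg='data')): A:[] B:[data]
After 8 (process(B)): A:[] B:[]
After 9 (process(B)): A:[] B:[]
After 10 (process(B)): A:[] B:[]
After 11 (send(from=A, to=B, msg='resp')): A:[] B:[resp]
After 12 (send(from=B, to=A, msg='hello')): A:[hello] B:[resp]
After 13 (send(from=B, to=A, msg='ok')): A:[hello,ok] B:[resp]
After 14 (send(from=B, to=A, msg='start')): A:[hello,ok,start] B:[resp]

Answer: 4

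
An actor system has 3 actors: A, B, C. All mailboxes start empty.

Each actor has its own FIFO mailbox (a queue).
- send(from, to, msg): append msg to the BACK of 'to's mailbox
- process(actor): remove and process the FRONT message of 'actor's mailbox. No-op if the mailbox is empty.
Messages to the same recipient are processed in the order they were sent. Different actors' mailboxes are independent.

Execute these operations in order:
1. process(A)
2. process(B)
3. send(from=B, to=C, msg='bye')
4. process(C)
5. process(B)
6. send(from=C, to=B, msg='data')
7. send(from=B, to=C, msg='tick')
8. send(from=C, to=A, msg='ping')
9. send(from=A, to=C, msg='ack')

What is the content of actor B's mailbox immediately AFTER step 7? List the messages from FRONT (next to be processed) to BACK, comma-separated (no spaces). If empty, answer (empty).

After 1 (process(A)): A:[] B:[] C:[]
After 2 (process(B)): A:[] B:[] C:[]
After 3 (send(from=B, to=C, msg='bye')): A:[] B:[] C:[bye]
After 4 (process(C)): A:[] B:[] C:[]
After 5 (process(B)): A:[] B:[] C:[]
After 6 (send(from=C, to=B, msg='data')): A:[] B:[data] C:[]
After 7 (send(from=B, to=C, msg='tick')): A:[] B:[data] C:[tick]

data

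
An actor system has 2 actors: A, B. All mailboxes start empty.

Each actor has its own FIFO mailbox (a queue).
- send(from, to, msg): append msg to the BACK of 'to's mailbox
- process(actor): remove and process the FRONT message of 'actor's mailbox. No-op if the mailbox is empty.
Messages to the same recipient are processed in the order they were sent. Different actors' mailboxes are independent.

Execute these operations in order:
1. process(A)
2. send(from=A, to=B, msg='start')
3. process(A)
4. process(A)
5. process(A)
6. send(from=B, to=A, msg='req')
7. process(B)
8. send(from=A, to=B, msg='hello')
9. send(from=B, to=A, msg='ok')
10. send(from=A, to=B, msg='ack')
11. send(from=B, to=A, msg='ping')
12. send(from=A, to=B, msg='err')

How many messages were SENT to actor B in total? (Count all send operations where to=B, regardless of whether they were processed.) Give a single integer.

After 1 (process(A)): A:[] B:[]
After 2 (send(from=A, to=B, msg='start')): A:[] B:[start]
After 3 (process(A)): A:[] B:[start]
After 4 (process(A)): A:[] B:[start]
After 5 (process(A)): A:[] B:[start]
After 6 (send(from=B, to=A, msg='req')): A:[req] B:[start]
After 7 (process(B)): A:[req] B:[]
After 8 (send(from=A, to=B, msg='hello')): A:[req] B:[hello]
After 9 (send(from=B, to=A, msg='ok')): A:[req,ok] B:[hello]
After 10 (send(from=A, to=B, msg='ack')): A:[req,ok] B:[hello,ack]
After 11 (send(from=B, to=A, msg='ping')): A:[req,ok,ping] B:[hello,ack]
After 12 (send(from=A, to=B, msg='err')): A:[req,ok,ping] B:[hello,ack,err]

Answer: 4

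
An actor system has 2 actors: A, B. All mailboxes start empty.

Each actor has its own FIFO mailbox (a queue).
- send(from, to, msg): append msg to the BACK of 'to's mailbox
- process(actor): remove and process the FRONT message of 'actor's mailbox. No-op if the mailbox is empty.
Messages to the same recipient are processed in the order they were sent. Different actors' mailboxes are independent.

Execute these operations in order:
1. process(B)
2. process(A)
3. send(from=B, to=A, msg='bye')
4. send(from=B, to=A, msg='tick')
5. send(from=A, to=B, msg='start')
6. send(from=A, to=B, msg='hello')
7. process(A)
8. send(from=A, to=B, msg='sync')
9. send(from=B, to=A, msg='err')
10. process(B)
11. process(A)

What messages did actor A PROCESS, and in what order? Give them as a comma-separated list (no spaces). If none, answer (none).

Answer: bye,tick

Derivation:
After 1 (process(B)): A:[] B:[]
After 2 (process(A)): A:[] B:[]
After 3 (send(from=B, to=A, msg='bye')): A:[bye] B:[]
After 4 (send(from=B, to=A, msg='tick')): A:[bye,tick] B:[]
After 5 (send(from=A, to=B, msg='start')): A:[bye,tick] B:[start]
After 6 (send(from=A, to=B, msg='hello')): A:[bye,tick] B:[start,hello]
After 7 (process(A)): A:[tick] B:[start,hello]
After 8 (send(from=A, to=B, msg='sync')): A:[tick] B:[start,hello,sync]
After 9 (send(from=B, to=A, msg='err')): A:[tick,err] B:[start,hello,sync]
After 10 (process(B)): A:[tick,err] B:[hello,sync]
After 11 (process(A)): A:[err] B:[hello,sync]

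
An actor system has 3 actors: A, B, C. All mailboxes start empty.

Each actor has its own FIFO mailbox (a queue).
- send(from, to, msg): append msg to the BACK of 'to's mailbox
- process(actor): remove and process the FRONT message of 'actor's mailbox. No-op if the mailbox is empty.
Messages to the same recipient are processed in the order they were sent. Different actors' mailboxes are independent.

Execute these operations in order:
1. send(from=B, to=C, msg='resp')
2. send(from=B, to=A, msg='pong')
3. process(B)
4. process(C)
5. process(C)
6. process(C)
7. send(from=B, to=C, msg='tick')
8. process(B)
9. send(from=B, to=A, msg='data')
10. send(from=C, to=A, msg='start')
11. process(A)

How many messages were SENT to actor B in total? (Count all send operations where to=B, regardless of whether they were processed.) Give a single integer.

After 1 (send(from=B, to=C, msg='resp')): A:[] B:[] C:[resp]
After 2 (send(from=B, to=A, msg='pong')): A:[pong] B:[] C:[resp]
After 3 (process(B)): A:[pong] B:[] C:[resp]
After 4 (process(C)): A:[pong] B:[] C:[]
After 5 (process(C)): A:[pong] B:[] C:[]
After 6 (process(C)): A:[pong] B:[] C:[]
After 7 (send(from=B, to=C, msg='tick')): A:[pong] B:[] C:[tick]
After 8 (process(B)): A:[pong] B:[] C:[tick]
After 9 (send(from=B, to=A, msg='data')): A:[pong,data] B:[] C:[tick]
After 10 (send(from=C, to=A, msg='start')): A:[pong,data,start] B:[] C:[tick]
After 11 (process(A)): A:[data,start] B:[] C:[tick]

Answer: 0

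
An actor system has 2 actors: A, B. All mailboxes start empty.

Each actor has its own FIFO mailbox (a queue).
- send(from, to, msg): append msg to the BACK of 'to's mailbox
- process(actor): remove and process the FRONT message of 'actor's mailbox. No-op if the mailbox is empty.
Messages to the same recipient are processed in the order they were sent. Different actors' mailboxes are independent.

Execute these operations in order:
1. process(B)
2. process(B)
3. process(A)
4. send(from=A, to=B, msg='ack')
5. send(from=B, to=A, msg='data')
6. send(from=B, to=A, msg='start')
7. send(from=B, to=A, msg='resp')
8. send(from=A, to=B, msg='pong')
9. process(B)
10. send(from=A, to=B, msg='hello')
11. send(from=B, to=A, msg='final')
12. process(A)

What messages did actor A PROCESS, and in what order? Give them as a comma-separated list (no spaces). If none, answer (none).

After 1 (process(B)): A:[] B:[]
After 2 (process(B)): A:[] B:[]
After 3 (process(A)): A:[] B:[]
After 4 (send(from=A, to=B, msg='ack')): A:[] B:[ack]
After 5 (send(from=B, to=A, msg='data')): A:[data] B:[ack]
After 6 (send(from=B, to=A, msg='start')): A:[data,start] B:[ack]
After 7 (send(from=B, to=A, msg='resp')): A:[data,start,resp] B:[ack]
After 8 (send(from=A, to=B, msg='pong')): A:[data,start,resp] B:[ack,pong]
After 9 (process(B)): A:[data,start,resp] B:[pong]
After 10 (send(from=A, to=B, msg='hello')): A:[data,start,resp] B:[pong,hello]
After 11 (send(from=B, to=A, msg='final')): A:[data,start,resp,final] B:[pong,hello]
After 12 (process(A)): A:[start,resp,final] B:[pong,hello]

Answer: data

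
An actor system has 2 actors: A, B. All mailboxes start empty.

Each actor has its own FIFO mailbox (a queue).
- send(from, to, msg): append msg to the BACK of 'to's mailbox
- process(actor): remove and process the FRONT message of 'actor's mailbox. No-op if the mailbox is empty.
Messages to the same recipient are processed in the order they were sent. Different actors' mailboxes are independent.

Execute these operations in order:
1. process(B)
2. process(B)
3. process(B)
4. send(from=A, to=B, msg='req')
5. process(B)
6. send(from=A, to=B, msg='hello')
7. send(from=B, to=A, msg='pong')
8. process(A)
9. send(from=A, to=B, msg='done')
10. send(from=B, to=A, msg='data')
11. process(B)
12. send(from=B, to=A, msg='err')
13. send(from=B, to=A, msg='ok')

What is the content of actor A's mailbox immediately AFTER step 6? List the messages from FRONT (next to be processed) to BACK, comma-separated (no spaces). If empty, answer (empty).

After 1 (process(B)): A:[] B:[]
After 2 (process(B)): A:[] B:[]
After 3 (process(B)): A:[] B:[]
After 4 (send(from=A, to=B, msg='req')): A:[] B:[req]
After 5 (process(B)): A:[] B:[]
After 6 (send(from=A, to=B, msg='hello')): A:[] B:[hello]

(empty)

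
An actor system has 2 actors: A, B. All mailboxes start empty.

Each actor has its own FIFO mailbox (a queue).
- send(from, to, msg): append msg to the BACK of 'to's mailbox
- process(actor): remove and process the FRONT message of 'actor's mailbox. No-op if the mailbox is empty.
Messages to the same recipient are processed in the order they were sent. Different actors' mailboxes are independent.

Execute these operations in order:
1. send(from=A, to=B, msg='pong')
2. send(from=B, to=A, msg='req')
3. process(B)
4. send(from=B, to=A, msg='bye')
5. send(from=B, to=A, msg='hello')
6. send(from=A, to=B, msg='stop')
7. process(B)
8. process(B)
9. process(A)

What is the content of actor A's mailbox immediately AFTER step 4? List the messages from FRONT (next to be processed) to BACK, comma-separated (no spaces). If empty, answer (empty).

After 1 (send(from=A, to=B, msg='pong')): A:[] B:[pong]
After 2 (send(from=B, to=A, msg='req')): A:[req] B:[pong]
After 3 (process(B)): A:[req] B:[]
After 4 (send(from=B, to=A, msg='bye')): A:[req,bye] B:[]

req,bye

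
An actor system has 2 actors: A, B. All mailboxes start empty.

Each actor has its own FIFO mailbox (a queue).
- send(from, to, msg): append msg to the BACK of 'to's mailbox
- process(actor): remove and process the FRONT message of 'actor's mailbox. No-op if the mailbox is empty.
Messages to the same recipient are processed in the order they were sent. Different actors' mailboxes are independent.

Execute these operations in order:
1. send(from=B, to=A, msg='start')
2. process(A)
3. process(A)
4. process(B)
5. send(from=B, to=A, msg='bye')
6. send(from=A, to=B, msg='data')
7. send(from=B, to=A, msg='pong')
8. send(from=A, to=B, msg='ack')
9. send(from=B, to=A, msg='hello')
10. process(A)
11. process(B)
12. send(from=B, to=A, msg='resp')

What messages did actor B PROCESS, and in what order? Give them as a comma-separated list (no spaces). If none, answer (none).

After 1 (send(from=B, to=A, msg='start')): A:[start] B:[]
After 2 (process(A)): A:[] B:[]
After 3 (process(A)): A:[] B:[]
After 4 (process(B)): A:[] B:[]
After 5 (send(from=B, to=A, msg='bye')): A:[bye] B:[]
After 6 (send(from=A, to=B, msg='data')): A:[bye] B:[data]
After 7 (send(from=B, to=A, msg='pong')): A:[bye,pong] B:[data]
After 8 (send(from=A, to=B, msg='ack')): A:[bye,pong] B:[data,ack]
After 9 (send(from=B, to=A, msg='hello')): A:[bye,pong,hello] B:[data,ack]
After 10 (process(A)): A:[pong,hello] B:[data,ack]
After 11 (process(B)): A:[pong,hello] B:[ack]
After 12 (send(from=B, to=A, msg='resp')): A:[pong,hello,resp] B:[ack]

Answer: data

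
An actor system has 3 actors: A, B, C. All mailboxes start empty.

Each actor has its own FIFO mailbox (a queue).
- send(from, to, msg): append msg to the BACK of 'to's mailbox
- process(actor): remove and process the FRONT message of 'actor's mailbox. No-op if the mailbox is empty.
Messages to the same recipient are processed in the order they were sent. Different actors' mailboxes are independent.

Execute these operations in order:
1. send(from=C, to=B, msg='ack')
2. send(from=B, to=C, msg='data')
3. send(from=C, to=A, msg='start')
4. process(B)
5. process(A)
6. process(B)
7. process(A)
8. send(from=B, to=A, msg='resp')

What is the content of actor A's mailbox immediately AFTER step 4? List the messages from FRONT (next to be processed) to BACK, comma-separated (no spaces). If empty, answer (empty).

After 1 (send(from=C, to=B, msg='ack')): A:[] B:[ack] C:[]
After 2 (send(from=B, to=C, msg='data')): A:[] B:[ack] C:[data]
After 3 (send(from=C, to=A, msg='start')): A:[start] B:[ack] C:[data]
After 4 (process(B)): A:[start] B:[] C:[data]

start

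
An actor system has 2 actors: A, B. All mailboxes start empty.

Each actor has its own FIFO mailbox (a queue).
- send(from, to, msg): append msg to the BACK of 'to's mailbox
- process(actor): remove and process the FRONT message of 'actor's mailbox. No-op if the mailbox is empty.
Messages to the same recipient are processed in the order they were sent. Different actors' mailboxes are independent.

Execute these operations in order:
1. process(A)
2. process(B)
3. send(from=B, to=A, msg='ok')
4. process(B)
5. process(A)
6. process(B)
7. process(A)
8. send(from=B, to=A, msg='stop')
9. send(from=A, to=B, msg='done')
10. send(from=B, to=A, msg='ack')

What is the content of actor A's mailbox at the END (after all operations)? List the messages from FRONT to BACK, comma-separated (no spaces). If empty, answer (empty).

Answer: stop,ack

Derivation:
After 1 (process(A)): A:[] B:[]
After 2 (process(B)): A:[] B:[]
After 3 (send(from=B, to=A, msg='ok')): A:[ok] B:[]
After 4 (process(B)): A:[ok] B:[]
After 5 (process(A)): A:[] B:[]
After 6 (process(B)): A:[] B:[]
After 7 (process(A)): A:[] B:[]
After 8 (send(from=B, to=A, msg='stop')): A:[stop] B:[]
After 9 (send(from=A, to=B, msg='done')): A:[stop] B:[done]
After 10 (send(from=B, to=A, msg='ack')): A:[stop,ack] B:[done]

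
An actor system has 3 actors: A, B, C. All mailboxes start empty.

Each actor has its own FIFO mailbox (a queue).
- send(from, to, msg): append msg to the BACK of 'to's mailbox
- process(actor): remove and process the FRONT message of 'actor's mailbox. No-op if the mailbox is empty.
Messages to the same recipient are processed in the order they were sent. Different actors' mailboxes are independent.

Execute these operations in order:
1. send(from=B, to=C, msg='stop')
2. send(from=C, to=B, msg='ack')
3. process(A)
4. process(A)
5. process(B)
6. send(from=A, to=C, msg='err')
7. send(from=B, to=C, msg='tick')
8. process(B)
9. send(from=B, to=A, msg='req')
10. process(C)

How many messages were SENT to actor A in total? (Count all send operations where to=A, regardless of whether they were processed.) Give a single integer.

After 1 (send(from=B, to=C, msg='stop')): A:[] B:[] C:[stop]
After 2 (send(from=C, to=B, msg='ack')): A:[] B:[ack] C:[stop]
After 3 (process(A)): A:[] B:[ack] C:[stop]
After 4 (process(A)): A:[] B:[ack] C:[stop]
After 5 (process(B)): A:[] B:[] C:[stop]
After 6 (send(from=A, to=C, msg='err')): A:[] B:[] C:[stop,err]
After 7 (send(from=B, to=C, msg='tick')): A:[] B:[] C:[stop,err,tick]
After 8 (process(B)): A:[] B:[] C:[stop,err,tick]
After 9 (send(from=B, to=A, msg='req')): A:[req] B:[] C:[stop,err,tick]
After 10 (process(C)): A:[req] B:[] C:[err,tick]

Answer: 1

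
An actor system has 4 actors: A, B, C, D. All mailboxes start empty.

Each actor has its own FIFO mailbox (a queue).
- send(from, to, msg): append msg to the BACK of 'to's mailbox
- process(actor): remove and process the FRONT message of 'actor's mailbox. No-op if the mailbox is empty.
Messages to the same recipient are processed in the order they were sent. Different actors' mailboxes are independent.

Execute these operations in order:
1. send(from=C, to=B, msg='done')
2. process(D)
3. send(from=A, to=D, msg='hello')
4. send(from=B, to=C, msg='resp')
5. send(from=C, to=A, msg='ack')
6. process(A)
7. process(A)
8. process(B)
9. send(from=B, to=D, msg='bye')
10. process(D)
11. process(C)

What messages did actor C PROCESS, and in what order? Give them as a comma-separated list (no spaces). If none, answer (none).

After 1 (send(from=C, to=B, msg='done')): A:[] B:[done] C:[] D:[]
After 2 (process(D)): A:[] B:[done] C:[] D:[]
After 3 (send(from=A, to=D, msg='hello')): A:[] B:[done] C:[] D:[hello]
After 4 (send(from=B, to=C, msg='resp')): A:[] B:[done] C:[resp] D:[hello]
After 5 (send(from=C, to=A, msg='ack')): A:[ack] B:[done] C:[resp] D:[hello]
After 6 (process(A)): A:[] B:[done] C:[resp] D:[hello]
After 7 (process(A)): A:[] B:[done] C:[resp] D:[hello]
After 8 (process(B)): A:[] B:[] C:[resp] D:[hello]
After 9 (send(from=B, to=D, msg='bye')): A:[] B:[] C:[resp] D:[hello,bye]
After 10 (process(D)): A:[] B:[] C:[resp] D:[bye]
After 11 (process(C)): A:[] B:[] C:[] D:[bye]

Answer: resp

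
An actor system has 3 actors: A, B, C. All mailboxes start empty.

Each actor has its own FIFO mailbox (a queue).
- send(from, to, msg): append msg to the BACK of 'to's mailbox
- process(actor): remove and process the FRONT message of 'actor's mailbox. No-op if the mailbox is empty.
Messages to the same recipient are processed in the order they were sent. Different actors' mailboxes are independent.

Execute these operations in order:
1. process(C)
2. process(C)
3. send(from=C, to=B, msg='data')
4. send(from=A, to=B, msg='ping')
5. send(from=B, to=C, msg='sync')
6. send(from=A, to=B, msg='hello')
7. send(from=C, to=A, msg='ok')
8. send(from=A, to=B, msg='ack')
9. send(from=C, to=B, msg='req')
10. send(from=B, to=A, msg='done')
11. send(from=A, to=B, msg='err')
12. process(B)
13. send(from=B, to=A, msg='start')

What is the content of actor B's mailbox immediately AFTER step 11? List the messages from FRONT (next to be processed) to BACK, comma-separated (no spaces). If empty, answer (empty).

After 1 (process(C)): A:[] B:[] C:[]
After 2 (process(C)): A:[] B:[] C:[]
After 3 (send(from=C, to=B, msg='data')): A:[] B:[data] C:[]
After 4 (send(from=A, to=B, msg='ping')): A:[] B:[data,ping] C:[]
After 5 (send(from=B, to=C, msg='sync')): A:[] B:[data,ping] C:[sync]
After 6 (send(from=A, to=B, msg='hello')): A:[] B:[data,ping,hello] C:[sync]
After 7 (send(from=C, to=A, msg='ok')): A:[ok] B:[data,ping,hello] C:[sync]
After 8 (send(from=A, to=B, msg='ack')): A:[ok] B:[data,ping,hello,ack] C:[sync]
After 9 (send(from=C, to=B, msg='req')): A:[ok] B:[data,ping,hello,ack,req] C:[sync]
After 10 (send(from=B, to=A, msg='done')): A:[ok,done] B:[data,ping,hello,ack,req] C:[sync]
After 11 (send(from=A, to=B, msg='err')): A:[ok,done] B:[data,ping,hello,ack,req,err] C:[sync]

data,ping,hello,ack,req,err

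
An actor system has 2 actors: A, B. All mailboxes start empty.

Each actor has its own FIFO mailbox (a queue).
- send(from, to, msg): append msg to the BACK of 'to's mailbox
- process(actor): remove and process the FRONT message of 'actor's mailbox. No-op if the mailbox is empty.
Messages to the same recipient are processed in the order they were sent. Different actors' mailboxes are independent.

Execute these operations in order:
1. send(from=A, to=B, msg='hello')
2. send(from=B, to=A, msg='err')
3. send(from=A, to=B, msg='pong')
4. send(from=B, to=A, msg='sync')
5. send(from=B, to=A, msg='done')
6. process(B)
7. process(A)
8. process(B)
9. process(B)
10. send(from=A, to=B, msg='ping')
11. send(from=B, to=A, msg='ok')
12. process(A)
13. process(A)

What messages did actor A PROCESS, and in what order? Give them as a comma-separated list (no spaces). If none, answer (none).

After 1 (send(from=A, to=B, msg='hello')): A:[] B:[hello]
After 2 (send(from=B, to=A, msg='err')): A:[err] B:[hello]
After 3 (send(from=A, to=B, msg='pong')): A:[err] B:[hello,pong]
After 4 (send(from=B, to=A, msg='sync')): A:[err,sync] B:[hello,pong]
After 5 (send(from=B, to=A, msg='done')): A:[err,sync,done] B:[hello,pong]
After 6 (process(B)): A:[err,sync,done] B:[pong]
After 7 (process(A)): A:[sync,done] B:[pong]
After 8 (process(B)): A:[sync,done] B:[]
After 9 (process(B)): A:[sync,done] B:[]
After 10 (send(from=A, to=B, msg='ping')): A:[sync,done] B:[ping]
After 11 (send(from=B, to=A, msg='ok')): A:[sync,done,ok] B:[ping]
After 12 (process(A)): A:[done,ok] B:[ping]
After 13 (process(A)): A:[ok] B:[ping]

Answer: err,sync,done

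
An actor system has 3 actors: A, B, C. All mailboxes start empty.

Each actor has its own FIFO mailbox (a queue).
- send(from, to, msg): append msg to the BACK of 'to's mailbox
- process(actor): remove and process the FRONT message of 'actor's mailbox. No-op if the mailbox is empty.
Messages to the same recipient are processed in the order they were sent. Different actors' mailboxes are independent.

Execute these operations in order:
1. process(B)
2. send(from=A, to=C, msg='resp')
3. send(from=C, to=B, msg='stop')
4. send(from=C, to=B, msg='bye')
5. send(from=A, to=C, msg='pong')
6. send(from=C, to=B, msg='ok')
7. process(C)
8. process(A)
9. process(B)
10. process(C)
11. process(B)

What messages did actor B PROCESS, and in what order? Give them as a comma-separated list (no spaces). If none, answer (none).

After 1 (process(B)): A:[] B:[] C:[]
After 2 (send(from=A, to=C, msg='resp')): A:[] B:[] C:[resp]
After 3 (send(from=C, to=B, msg='stop')): A:[] B:[stop] C:[resp]
After 4 (send(from=C, to=B, msg='bye')): A:[] B:[stop,bye] C:[resp]
After 5 (send(from=A, to=C, msg='pong')): A:[] B:[stop,bye] C:[resp,pong]
After 6 (send(from=C, to=B, msg='ok')): A:[] B:[stop,bye,ok] C:[resp,pong]
After 7 (process(C)): A:[] B:[stop,bye,ok] C:[pong]
After 8 (process(A)): A:[] B:[stop,bye,ok] C:[pong]
After 9 (process(B)): A:[] B:[bye,ok] C:[pong]
After 10 (process(C)): A:[] B:[bye,ok] C:[]
After 11 (process(B)): A:[] B:[ok] C:[]

Answer: stop,bye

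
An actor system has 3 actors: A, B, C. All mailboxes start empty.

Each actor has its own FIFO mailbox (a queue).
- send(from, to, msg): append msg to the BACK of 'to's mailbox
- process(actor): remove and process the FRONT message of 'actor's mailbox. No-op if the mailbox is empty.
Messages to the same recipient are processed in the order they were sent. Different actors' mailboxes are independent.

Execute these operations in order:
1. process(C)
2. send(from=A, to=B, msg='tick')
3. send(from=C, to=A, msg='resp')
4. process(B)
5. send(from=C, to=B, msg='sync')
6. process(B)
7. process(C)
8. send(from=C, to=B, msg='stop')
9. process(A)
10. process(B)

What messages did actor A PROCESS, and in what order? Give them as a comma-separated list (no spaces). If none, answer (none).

After 1 (process(C)): A:[] B:[] C:[]
After 2 (send(from=A, to=B, msg='tick')): A:[] B:[tick] C:[]
After 3 (send(from=C, to=A, msg='resp')): A:[resp] B:[tick] C:[]
After 4 (process(B)): A:[resp] B:[] C:[]
After 5 (send(from=C, to=B, msg='sync')): A:[resp] B:[sync] C:[]
After 6 (process(B)): A:[resp] B:[] C:[]
After 7 (process(C)): A:[resp] B:[] C:[]
After 8 (send(from=C, to=B, msg='stop')): A:[resp] B:[stop] C:[]
After 9 (process(A)): A:[] B:[stop] C:[]
After 10 (process(B)): A:[] B:[] C:[]

Answer: resp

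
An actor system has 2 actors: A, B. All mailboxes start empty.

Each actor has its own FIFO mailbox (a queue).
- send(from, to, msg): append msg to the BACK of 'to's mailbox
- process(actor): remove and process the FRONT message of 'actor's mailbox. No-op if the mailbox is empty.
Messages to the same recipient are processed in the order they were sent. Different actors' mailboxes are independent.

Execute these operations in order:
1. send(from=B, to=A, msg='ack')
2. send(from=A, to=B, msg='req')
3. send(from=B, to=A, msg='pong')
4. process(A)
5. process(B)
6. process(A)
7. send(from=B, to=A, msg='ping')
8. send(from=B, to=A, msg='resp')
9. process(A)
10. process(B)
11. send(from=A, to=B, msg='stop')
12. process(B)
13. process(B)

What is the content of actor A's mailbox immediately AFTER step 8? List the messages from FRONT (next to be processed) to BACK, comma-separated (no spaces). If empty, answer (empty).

After 1 (send(from=B, to=A, msg='ack')): A:[ack] B:[]
After 2 (send(from=A, to=B, msg='req')): A:[ack] B:[req]
After 3 (send(from=B, to=A, msg='pong')): A:[ack,pong] B:[req]
After 4 (process(A)): A:[pong] B:[req]
After 5 (process(B)): A:[pong] B:[]
After 6 (process(A)): A:[] B:[]
After 7 (send(from=B, to=A, msg='ping')): A:[ping] B:[]
After 8 (send(from=B, to=A, msg='resp')): A:[ping,resp] B:[]

ping,resp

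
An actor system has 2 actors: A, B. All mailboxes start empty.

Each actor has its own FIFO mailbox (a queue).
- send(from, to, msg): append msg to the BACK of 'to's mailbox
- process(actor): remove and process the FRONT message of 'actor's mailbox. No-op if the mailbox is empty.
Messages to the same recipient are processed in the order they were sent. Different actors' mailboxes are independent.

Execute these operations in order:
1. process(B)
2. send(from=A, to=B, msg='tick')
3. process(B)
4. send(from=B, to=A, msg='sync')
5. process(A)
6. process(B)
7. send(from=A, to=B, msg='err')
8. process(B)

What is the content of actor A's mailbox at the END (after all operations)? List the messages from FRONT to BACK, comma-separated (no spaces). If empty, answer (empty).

After 1 (process(B)): A:[] B:[]
After 2 (send(from=A, to=B, msg='tick')): A:[] B:[tick]
After 3 (process(B)): A:[] B:[]
After 4 (send(from=B, to=A, msg='sync')): A:[sync] B:[]
After 5 (process(A)): A:[] B:[]
After 6 (process(B)): A:[] B:[]
After 7 (send(from=A, to=B, msg='err')): A:[] B:[err]
After 8 (process(B)): A:[] B:[]

Answer: (empty)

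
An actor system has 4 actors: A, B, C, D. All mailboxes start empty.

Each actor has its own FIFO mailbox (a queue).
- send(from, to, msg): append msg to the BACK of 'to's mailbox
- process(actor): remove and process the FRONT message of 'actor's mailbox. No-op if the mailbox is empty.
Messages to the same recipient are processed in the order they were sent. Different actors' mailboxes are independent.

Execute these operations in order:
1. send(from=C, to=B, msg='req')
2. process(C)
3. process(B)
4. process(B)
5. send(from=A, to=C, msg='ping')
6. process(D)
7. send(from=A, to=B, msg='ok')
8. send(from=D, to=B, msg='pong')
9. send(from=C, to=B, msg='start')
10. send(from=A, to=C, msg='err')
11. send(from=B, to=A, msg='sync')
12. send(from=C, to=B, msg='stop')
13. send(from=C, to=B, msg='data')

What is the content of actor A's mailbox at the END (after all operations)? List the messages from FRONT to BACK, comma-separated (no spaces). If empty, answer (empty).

Answer: sync

Derivation:
After 1 (send(from=C, to=B, msg='req')): A:[] B:[req] C:[] D:[]
After 2 (process(C)): A:[] B:[req] C:[] D:[]
After 3 (process(B)): A:[] B:[] C:[] D:[]
After 4 (process(B)): A:[] B:[] C:[] D:[]
After 5 (send(from=A, to=C, msg='ping')): A:[] B:[] C:[ping] D:[]
After 6 (process(D)): A:[] B:[] C:[ping] D:[]
After 7 (send(from=A, to=B, msg='ok')): A:[] B:[ok] C:[ping] D:[]
After 8 (send(from=D, to=B, msg='pong')): A:[] B:[ok,pong] C:[ping] D:[]
After 9 (send(from=C, to=B, msg='start')): A:[] B:[ok,pong,start] C:[ping] D:[]
After 10 (send(from=A, to=C, msg='err')): A:[] B:[ok,pong,start] C:[ping,err] D:[]
After 11 (send(from=B, to=A, msg='sync')): A:[sync] B:[ok,pong,start] C:[ping,err] D:[]
After 12 (send(from=C, to=B, msg='stop')): A:[sync] B:[ok,pong,start,stop] C:[ping,err] D:[]
After 13 (send(from=C, to=B, msg='data')): A:[sync] B:[ok,pong,start,stop,data] C:[ping,err] D:[]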